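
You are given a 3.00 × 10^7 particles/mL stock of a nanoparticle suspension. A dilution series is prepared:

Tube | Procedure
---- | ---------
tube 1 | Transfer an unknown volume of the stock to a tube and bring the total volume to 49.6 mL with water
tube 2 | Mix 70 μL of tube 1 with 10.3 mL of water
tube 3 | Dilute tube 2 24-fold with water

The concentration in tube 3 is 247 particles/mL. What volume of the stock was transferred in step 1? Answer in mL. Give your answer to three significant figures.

1.45 mL

Step 1: v brought to 49.6 mL → factor = 49.6 mL/v
Step 2: 70 μL + 10.3 mL = 10370 μL total → factor 10370/70 = 148.14
Step 3: 24-fold → factor 24
Product of known-step factors = 3555.4
Overall factor = 3.00 × 10^7 particles/mL / (247 particles/mL) = 1.2146 × 10^5
Step-1 factor = 1.2146 × 10^5 / 3555.4 = 34.161
v = 49.6 mL / 34.161 = 1.45 mL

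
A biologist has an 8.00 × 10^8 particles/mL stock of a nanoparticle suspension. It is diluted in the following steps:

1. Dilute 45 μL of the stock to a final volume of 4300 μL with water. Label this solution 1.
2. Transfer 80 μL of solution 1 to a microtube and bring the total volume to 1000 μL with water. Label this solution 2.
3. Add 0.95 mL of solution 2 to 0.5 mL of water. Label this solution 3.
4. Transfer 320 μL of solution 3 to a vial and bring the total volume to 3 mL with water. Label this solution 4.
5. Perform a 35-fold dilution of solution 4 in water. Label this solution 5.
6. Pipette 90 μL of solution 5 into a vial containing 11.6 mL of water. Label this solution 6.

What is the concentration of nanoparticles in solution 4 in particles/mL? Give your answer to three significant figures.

4.68 × 10^4 particles/mL

Step 1: 45 μL brought to 4300 μL → factor 4300/45 = 95.556
Step 2: 80 μL brought to 1000 μL → factor 1000/80 = 12.5
Step 3: 0.95 mL + 0.5 mL = 1.45 mL total → factor 1.45/0.95 = 1.5263
Step 4: 320 μL brought to 3 mL → factor 3000/320 = 9.375
Dilution factor through solution 4 = 95.556 × 12.5 × 1.5263 × 9.375 = 17092
[solution 4] = 8.00 × 10^8 particles/mL / 17092 = 4.68 × 10^4 particles/mL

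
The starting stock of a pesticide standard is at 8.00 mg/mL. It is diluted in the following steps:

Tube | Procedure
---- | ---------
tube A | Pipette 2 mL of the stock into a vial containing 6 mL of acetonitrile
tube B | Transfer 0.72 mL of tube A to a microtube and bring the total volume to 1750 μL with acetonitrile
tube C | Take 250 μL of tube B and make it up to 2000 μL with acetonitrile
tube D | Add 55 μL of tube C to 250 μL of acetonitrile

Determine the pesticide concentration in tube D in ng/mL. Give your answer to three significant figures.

Step 1: 2 mL + 6 mL = 8 mL total → factor 8/2 = 4
Step 2: 0.72 mL brought to 1750 μL → factor 1.75/0.72 = 2.4306
Step 3: 250 μL brought to 2000 μL → factor 2000/250 = 8
Step 4: 55 μL + 250 μL = 305 μL total → factor 305/55 = 5.5455
Overall dilution factor = 4 × 2.4306 × 8 × 5.5455 = 431.31
Final = 8.00 mg/mL / 431.31 = 0.01855 mg/mL = 1.85 × 10^4 ng/mL

1.85 × 10^4 ng/mL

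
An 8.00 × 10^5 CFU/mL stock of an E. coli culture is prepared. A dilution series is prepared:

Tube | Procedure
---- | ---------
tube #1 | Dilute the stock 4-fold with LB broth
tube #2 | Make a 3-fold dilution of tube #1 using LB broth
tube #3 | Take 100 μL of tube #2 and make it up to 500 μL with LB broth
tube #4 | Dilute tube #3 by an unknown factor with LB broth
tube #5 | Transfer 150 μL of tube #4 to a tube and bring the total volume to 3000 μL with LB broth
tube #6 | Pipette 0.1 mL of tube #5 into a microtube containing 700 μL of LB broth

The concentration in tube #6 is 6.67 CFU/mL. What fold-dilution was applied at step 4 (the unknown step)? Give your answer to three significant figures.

12.5-fold

Step 1: 4-fold → factor 4
Step 2: 3-fold → factor 3
Step 3: 100 μL brought to 500 μL → factor 500/100 = 5
Step 4: unknown factor x
Step 5: 150 μL brought to 3000 μL → factor 3000/150 = 20
Step 6: 0.1 mL + 700 μL = 0.8 mL total → factor 0.8/0.1 = 8
Product of known-step factors = 9600
Overall factor = 8.00 × 10^5 CFU/mL / (6.67 CFU/mL) = 1.1994 × 10^5
x = 1.1994 × 10^5 / 9600 = 12.5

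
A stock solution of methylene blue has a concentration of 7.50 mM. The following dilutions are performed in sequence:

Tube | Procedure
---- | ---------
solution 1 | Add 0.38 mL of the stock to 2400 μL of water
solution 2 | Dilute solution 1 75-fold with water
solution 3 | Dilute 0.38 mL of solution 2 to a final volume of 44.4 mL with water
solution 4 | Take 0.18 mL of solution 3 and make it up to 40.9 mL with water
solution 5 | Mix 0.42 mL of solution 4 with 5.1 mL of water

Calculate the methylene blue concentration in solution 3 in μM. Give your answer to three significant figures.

Step 1: 0.38 mL + 2400 μL = 2.78 mL total → factor 2.78/0.38 = 7.3158
Step 2: 75-fold → factor 75
Step 3: 0.38 mL brought to 44.4 mL → factor 44.4/0.38 = 116.84
Dilution factor through solution 3 = 7.3158 × 75 × 116.84 = 64109
[solution 3] = 7.50 mM / 64109 = 0.0001170 mM = 0.117 μM

0.117 μM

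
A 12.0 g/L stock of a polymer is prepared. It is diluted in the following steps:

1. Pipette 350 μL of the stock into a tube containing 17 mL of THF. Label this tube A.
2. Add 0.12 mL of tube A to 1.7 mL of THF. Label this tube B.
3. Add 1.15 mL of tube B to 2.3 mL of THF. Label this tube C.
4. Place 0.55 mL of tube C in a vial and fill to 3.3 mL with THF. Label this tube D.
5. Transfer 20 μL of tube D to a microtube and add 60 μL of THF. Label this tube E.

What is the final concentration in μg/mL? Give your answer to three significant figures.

Step 1: 350 μL + 17 mL = 17350 μL total → factor 17350/350 = 49.571
Step 2: 0.12 mL + 1.7 mL = 1.82 mL total → factor 1.82/0.12 = 15.167
Step 3: 1.15 mL + 2.3 mL = 3.45 mL total → factor 3.45/1.15 = 3
Step 4: 0.55 mL brought to 3.3 mL → factor 3.3/0.55 = 6
Step 5: 20 μL + 60 μL = 80 μL total → factor 80/20 = 4
Overall dilution factor = 49.571 × 15.167 × 3 × 6 × 4 = 54132
Final = 12.0 g/L / 54132 = 0.0002217 g/L = 0.222 μg/mL

0.222 μg/mL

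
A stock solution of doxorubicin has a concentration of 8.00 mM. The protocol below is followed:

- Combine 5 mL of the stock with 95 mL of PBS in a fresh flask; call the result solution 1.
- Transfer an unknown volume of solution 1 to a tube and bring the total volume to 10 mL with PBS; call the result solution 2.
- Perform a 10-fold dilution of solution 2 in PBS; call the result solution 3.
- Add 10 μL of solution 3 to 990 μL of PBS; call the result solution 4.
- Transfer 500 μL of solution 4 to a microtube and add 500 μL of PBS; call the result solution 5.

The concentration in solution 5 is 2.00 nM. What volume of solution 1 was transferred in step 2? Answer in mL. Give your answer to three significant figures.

0.100 mL

Step 1: 5 mL + 95 mL = 100 mL total → factor 100/5 = 20
Step 2: v brought to 10 mL → factor = 10 mL/v
Step 3: 10-fold → factor 10
Step 4: 10 μL + 990 μL = 1000 μL total → factor 1000/10 = 100
Step 5: 500 μL + 500 μL = 1000 μL total → factor 1000/500 = 2
Product of known-step factors = 40000
Overall factor = 8.00 mM / (2.00 nM) = 4 × 10^6
Step-2 factor = 4 × 10^6 / 40000 = 100
v = 10 mL / 100 = 0.100 mL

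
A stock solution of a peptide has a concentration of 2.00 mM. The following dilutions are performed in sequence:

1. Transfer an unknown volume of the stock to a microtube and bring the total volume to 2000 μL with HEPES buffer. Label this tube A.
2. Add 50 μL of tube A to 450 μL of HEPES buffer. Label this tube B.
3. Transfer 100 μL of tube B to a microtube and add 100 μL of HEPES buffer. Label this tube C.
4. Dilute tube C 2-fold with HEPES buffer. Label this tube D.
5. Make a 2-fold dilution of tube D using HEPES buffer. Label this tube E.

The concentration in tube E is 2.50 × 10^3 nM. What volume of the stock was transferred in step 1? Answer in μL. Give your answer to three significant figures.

200 μL

Step 1: v brought to 2000 μL → factor = 2000 μL/v
Step 2: 50 μL + 450 μL = 500 μL total → factor 500/50 = 10
Step 3: 100 μL + 100 μL = 200 μL total → factor 200/100 = 2
Step 4: 2-fold → factor 2
Step 5: 2-fold → factor 2
Product of known-step factors = 80
Overall factor = 2.00 mM / (2.50 × 10^3 nM) = 800
Step-1 factor = 800 / 80 = 10
v = 2000 μL / 10 = 200 μL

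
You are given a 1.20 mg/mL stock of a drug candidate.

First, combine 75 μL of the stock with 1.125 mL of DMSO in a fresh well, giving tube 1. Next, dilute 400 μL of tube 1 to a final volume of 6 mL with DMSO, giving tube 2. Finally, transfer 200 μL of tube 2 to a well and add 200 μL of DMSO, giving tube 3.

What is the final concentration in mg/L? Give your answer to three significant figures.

Step 1: 75 μL + 1.125 mL = 1200 μL total → factor 1200/75 = 16
Step 2: 400 μL brought to 6 mL → factor 6000/400 = 15
Step 3: 200 μL + 200 μL = 400 μL total → factor 400/200 = 2
Overall dilution factor = 16 × 15 × 2 = 480
Final = 1.20 mg/mL / 480 = 0.002500 mg/mL = 2.50 mg/L

2.50 mg/L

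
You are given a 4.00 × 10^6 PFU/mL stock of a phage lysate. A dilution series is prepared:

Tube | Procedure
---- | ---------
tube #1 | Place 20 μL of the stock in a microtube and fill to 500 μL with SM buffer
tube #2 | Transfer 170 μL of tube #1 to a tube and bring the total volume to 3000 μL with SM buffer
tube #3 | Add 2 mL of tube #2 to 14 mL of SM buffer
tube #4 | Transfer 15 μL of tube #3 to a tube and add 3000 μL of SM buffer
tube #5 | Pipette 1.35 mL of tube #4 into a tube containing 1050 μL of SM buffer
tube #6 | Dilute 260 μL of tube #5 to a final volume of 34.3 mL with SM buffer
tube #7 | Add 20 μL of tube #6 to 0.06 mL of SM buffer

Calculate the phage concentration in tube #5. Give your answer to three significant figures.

Step 1: 20 μL brought to 500 μL → factor 500/20 = 25
Step 2: 170 μL brought to 3000 μL → factor 3000/170 = 17.647
Step 3: 2 mL + 14 mL = 16 mL total → factor 16/2 = 8
Step 4: 15 μL + 3000 μL = 3015 μL total → factor 3015/15 = 201
Step 5: 1.35 mL + 1050 μL = 2.4 mL total → factor 2.4/1.35 = 1.7778
Dilution factor through tube #5 = 25 × 17.647 × 8 × 201 × 1.7778 = 1.2612 × 10^6
[tube #5] = 4.00 × 10^6 PFU/mL / 1.2612 × 10^6 = 3.17 PFU/mL

3.17 PFU/mL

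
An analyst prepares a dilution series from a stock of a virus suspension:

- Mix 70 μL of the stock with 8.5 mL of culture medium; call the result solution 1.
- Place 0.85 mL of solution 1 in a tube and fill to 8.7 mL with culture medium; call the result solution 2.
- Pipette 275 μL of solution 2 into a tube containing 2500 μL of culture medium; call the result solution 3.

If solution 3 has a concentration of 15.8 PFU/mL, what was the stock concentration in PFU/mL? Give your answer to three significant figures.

Step 1: 70 μL + 8.5 mL = 8570 μL total → factor 8570/70 = 122.43
Step 2: 0.85 mL brought to 8.7 mL → factor 8.7/0.85 = 10.235
Step 3: 275 μL + 2500 μL = 2775 μL total → factor 2775/275 = 10.091
Overall dilution factor = 122.43 × 10.235 × 10.091 = 12645
Stock = 15.8 PFU/mL × 12645 = 2.00 × 10^5 PFU/mL

2.00 × 10^5 PFU/mL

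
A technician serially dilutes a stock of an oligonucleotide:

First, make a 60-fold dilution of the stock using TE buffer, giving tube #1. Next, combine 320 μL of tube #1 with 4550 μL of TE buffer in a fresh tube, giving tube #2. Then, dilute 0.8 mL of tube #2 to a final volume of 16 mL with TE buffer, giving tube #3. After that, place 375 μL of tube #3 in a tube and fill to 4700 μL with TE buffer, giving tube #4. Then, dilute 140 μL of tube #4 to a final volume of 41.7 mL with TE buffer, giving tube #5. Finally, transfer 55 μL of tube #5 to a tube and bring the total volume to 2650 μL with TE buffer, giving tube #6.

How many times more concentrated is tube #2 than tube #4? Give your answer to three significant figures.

251

Step 1: 60-fold → factor 60
Step 2: 320 μL + 4550 μL = 4870 μL total → factor 4870/320 = 15.219
Step 3: 0.8 mL brought to 16 mL → factor 16/0.8 = 20
Step 4: 375 μL brought to 4700 μL → factor 4700/375 = 12.533
Dilution factor to tube #2 = 913.12; to tube #4 = 2.2889 × 10^5
[tube #2]/[tube #4] = (factor to tube #4)/(factor to tube #2) = 2.2889 × 10^5/913.12 = 251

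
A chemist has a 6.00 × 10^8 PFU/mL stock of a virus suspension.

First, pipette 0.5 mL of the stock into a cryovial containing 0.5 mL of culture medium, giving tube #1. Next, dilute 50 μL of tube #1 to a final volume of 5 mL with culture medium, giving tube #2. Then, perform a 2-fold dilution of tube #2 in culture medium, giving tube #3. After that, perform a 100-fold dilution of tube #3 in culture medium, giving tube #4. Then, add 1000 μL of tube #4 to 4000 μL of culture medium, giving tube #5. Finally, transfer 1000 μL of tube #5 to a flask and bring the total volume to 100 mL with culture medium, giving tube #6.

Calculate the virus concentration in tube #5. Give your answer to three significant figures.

3.00 × 10^3 PFU/mL

Step 1: 0.5 mL + 0.5 mL = 1 mL total → factor 1/0.5 = 2
Step 2: 50 μL brought to 5 mL → factor 5000/50 = 100
Step 3: 2-fold → factor 2
Step 4: 100-fold → factor 100
Step 5: 1000 μL + 4000 μL = 5000 μL total → factor 5000/1000 = 5
Dilution factor through tube #5 = 2 × 100 × 2 × 100 × 5 = 2 × 10^5
[tube #5] = 6.00 × 10^8 PFU/mL / 2 × 10^5 = 3.00 × 10^3 PFU/mL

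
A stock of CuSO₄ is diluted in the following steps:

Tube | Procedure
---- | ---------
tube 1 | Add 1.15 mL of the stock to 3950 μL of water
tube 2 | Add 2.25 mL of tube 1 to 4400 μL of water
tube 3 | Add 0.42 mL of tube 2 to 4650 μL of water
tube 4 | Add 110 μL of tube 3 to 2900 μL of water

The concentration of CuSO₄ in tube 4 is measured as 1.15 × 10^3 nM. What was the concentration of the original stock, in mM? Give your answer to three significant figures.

Step 1: 1.15 mL + 3950 μL = 5.1 mL total → factor 5.1/1.15 = 4.4348
Step 2: 2.25 mL + 4400 μL = 6.65 mL total → factor 6.65/2.25 = 2.9556
Step 3: 0.42 mL + 4650 μL = 5.07 mL total → factor 5.07/0.42 = 12.071
Step 4: 110 μL + 2900 μL = 3010 μL total → factor 3010/110 = 27.364
Overall dilution factor = 4.4348 × 2.9556 × 12.071 × 27.364 = 4329.6
Stock = 1.15 × 10^3 nM × 4329.6 = 4.979 × 10^6 nM = 4.98 mM

4.98 mM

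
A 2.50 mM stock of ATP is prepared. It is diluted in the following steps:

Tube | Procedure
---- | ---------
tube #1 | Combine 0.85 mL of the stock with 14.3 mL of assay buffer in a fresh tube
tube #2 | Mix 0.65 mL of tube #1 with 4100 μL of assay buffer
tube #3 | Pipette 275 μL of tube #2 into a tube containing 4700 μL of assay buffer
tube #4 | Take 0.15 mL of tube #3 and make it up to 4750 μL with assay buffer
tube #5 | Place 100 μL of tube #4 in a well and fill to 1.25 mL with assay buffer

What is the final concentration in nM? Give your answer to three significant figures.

2.68 nM

Step 1: 0.85 mL + 14.3 mL = 15.15 mL total → factor 15.15/0.85 = 17.824
Step 2: 0.65 mL + 4100 μL = 4.75 mL total → factor 4.75/0.65 = 7.3077
Step 3: 275 μL + 4700 μL = 4975 μL total → factor 4975/275 = 18.091
Step 4: 0.15 mL brought to 4750 μL → factor 4.75/0.15 = 31.667
Step 5: 100 μL brought to 1.25 mL → factor 1250/100 = 12.5
Overall dilution factor = 17.824 × 7.3077 × 18.091 × 31.667 × 12.5 = 9.3271 × 10^5
Final = 2.50 mM / 9.3271 × 10^5 = 2.680 × 10^-6 mM = 2.68 nM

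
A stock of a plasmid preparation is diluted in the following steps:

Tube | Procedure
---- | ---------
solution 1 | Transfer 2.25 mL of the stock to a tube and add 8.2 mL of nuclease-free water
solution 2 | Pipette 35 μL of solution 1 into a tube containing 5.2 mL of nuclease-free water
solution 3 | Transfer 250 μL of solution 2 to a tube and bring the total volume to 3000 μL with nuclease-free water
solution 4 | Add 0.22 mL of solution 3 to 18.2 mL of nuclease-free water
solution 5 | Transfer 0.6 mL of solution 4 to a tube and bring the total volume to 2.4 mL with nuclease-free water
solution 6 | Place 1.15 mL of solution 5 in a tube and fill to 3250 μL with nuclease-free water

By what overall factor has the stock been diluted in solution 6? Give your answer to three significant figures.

7.89 × 10^6

Step 1: 2.25 mL + 8.2 mL = 10.45 mL total → factor 10.45/2.25 = 4.6444
Step 2: 35 μL + 5.2 mL = 5235 μL total → factor 5235/35 = 149.57
Step 3: 250 μL brought to 3000 μL → factor 3000/250 = 12
Step 4: 0.22 mL + 18.2 mL = 18.42 mL total → factor 18.42/0.22 = 83.727
Step 5: 0.6 mL brought to 2.4 mL → factor 2.4/0.6 = 4
Step 6: 1.15 mL brought to 3250 μL → factor 3.25/1.15 = 2.8261
Overall dilution factor = 4.6444 × 149.57 × 12 × 83.727 × 4 × 2.8261 = 7.89 × 10^6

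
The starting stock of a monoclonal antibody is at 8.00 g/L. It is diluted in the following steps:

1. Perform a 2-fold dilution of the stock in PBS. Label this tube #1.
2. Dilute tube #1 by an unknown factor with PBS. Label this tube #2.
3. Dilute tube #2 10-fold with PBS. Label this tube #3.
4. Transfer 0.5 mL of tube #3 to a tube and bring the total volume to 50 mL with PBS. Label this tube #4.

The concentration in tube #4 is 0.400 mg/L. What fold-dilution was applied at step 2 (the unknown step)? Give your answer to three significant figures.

10.0-fold

Step 1: 2-fold → factor 2
Step 2: unknown factor x
Step 3: 10-fold → factor 10
Step 4: 0.5 mL brought to 50 mL → factor 50/0.5 = 100
Product of known-step factors = 2000
Overall factor = 8.00 g/L / (0.400 mg/L) = 20000
x = 20000 / 2000 = 10.0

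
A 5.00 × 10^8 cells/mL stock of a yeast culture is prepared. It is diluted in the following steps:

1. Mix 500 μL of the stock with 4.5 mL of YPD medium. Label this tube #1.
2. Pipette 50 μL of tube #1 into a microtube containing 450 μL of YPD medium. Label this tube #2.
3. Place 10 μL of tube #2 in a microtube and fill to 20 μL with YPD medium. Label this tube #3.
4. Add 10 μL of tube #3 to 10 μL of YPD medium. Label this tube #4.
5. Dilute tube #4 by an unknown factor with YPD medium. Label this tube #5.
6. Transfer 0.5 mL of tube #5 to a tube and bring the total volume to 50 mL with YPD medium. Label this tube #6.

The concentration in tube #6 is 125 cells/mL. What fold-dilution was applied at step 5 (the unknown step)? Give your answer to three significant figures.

Step 1: 500 μL + 4.5 mL = 5000 μL total → factor 5000/500 = 10
Step 2: 50 μL + 450 μL = 500 μL total → factor 500/50 = 10
Step 3: 10 μL brought to 20 μL → factor 20/10 = 2
Step 4: 10 μL + 10 μL = 20 μL total → factor 20/10 = 2
Step 5: unknown factor x
Step 6: 0.5 mL brought to 50 mL → factor 50/0.5 = 100
Product of known-step factors = 40000
Overall factor = 5.00 × 10^8 cells/mL / (125 cells/mL) = 4 × 10^6
x = 4 × 10^6 / 40000 = 100

100-fold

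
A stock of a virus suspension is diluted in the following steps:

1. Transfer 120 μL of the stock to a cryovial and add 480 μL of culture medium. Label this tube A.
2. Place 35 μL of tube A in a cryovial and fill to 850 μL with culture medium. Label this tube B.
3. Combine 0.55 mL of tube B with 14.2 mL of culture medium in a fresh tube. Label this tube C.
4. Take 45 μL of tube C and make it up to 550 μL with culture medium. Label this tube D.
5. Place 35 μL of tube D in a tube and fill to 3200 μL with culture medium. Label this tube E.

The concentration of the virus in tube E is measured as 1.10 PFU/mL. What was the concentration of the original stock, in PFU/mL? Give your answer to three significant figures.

Step 1: 120 μL + 480 μL = 600 μL total → factor 600/120 = 5
Step 2: 35 μL brought to 850 μL → factor 850/35 = 24.286
Step 3: 0.55 mL + 14.2 mL = 14.75 mL total → factor 14.75/0.55 = 26.818
Step 4: 45 μL brought to 550 μL → factor 550/45 = 12.222
Step 5: 35 μL brought to 3200 μL → factor 3200/35 = 91.429
Overall dilution factor = 5 × 24.286 × 26.818 × 12.222 × 91.429 = 3.639 × 10^6
Stock = 1.10 PFU/mL × 3.639 × 10^6 = 4.00 × 10^6 PFU/mL

4.00 × 10^6 PFU/mL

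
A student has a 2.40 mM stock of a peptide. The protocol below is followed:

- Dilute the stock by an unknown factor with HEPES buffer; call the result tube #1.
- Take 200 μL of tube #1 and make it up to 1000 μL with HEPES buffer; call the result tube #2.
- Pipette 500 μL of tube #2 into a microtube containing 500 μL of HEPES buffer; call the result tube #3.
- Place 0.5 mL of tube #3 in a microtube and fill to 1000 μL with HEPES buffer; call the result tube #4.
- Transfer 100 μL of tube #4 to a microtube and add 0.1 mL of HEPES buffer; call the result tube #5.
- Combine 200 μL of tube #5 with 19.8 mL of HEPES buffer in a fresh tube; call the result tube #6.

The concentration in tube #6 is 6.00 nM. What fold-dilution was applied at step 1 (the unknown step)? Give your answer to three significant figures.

100-fold

Step 1: unknown factor x
Step 2: 200 μL brought to 1000 μL → factor 1000/200 = 5
Step 3: 500 μL + 500 μL = 1000 μL total → factor 1000/500 = 2
Step 4: 0.5 mL brought to 1000 μL → factor 1/0.5 = 2
Step 5: 100 μL + 0.1 mL = 200 μL total → factor 200/100 = 2
Step 6: 200 μL + 19.8 mL = 20000 μL total → factor 20000/200 = 100
Product of known-step factors = 4000
Overall factor = 2.40 mM / (6.00 nM) = 4 × 10^5
x = 4 × 10^5 / 4000 = 100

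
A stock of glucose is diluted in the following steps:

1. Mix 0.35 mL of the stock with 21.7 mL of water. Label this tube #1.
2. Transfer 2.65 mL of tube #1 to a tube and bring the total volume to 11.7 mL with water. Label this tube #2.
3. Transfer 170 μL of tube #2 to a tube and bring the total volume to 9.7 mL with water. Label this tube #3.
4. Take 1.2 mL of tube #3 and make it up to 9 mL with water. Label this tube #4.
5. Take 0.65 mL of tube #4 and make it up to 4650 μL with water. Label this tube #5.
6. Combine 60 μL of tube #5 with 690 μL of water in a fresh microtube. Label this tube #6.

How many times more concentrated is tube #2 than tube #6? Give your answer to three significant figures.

3.83 × 10^4

Step 1: 0.35 mL + 21.7 mL = 22.05 mL total → factor 22.05/0.35 = 63
Step 2: 2.65 mL brought to 11.7 mL → factor 11.7/2.65 = 4.4151
Step 3: 170 μL brought to 9.7 mL → factor 9700/170 = 57.059
Step 4: 1.2 mL brought to 9 mL → factor 9/1.2 = 7.5
Step 5: 0.65 mL brought to 4650 μL → factor 4.65/0.65 = 7.1538
Step 6: 60 μL + 690 μL = 750 μL total → factor 750/60 = 12.5
Dilution factor to tube #2 = 278.15; to tube #6 = 1.0644 × 10^7
[tube #2]/[tube #6] = (factor to tube #6)/(factor to tube #2) = 1.0644 × 10^7/278.15 = 3.83 × 10^4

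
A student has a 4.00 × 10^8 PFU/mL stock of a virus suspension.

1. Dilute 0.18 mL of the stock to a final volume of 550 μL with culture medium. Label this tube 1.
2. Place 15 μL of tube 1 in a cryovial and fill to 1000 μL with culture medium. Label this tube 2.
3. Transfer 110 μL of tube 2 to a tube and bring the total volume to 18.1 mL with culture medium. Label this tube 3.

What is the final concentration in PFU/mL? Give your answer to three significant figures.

Step 1: 0.18 mL brought to 550 μL → factor 0.55/0.18 = 3.0556
Step 2: 15 μL brought to 1000 μL → factor 1000/15 = 66.667
Step 3: 110 μL brought to 18.1 mL → factor 18100/110 = 164.55
Overall dilution factor = 3.0556 × 66.667 × 164.55 = 33519
Final = 4.00 × 10^8 PFU/mL / 33519 = 1.19 × 10^4 PFU/mL

1.19 × 10^4 PFU/mL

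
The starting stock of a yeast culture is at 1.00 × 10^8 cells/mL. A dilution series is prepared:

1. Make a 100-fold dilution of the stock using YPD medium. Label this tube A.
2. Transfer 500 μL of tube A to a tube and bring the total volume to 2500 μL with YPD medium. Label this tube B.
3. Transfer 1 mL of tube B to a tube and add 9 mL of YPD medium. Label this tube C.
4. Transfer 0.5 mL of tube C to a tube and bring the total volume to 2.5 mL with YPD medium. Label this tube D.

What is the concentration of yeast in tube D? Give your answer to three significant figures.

Step 1: 100-fold → factor 100
Step 2: 500 μL brought to 2500 μL → factor 2500/500 = 5
Step 3: 1 mL + 9 mL = 10 mL total → factor 10/1 = 10
Step 4: 0.5 mL brought to 2.5 mL → factor 2.5/0.5 = 5
Overall dilution factor = 100 × 5 × 10 × 5 = 25000
Final = 1.00 × 10^8 cells/mL / 25000 = 4.00 × 10^3 cells/mL

4.00 × 10^3 cells/mL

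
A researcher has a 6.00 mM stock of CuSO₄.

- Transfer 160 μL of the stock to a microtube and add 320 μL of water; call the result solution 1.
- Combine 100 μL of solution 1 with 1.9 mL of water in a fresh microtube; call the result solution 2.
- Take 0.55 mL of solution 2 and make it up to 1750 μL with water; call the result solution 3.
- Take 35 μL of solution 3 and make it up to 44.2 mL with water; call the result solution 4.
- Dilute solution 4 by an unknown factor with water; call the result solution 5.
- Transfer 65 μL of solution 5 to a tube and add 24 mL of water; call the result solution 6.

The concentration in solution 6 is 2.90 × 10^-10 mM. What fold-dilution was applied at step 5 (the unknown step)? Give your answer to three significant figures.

232-fold

Step 1: 160 μL + 320 μL = 480 μL total → factor 480/160 = 3
Step 2: 100 μL + 1.9 mL = 2000 μL total → factor 2000/100 = 20
Step 3: 0.55 mL brought to 1750 μL → factor 1.75/0.55 = 3.1818
Step 4: 35 μL brought to 44.2 mL → factor 44200/35 = 1262.9
Step 5: unknown factor x
Step 6: 65 μL + 24 mL = 24065 μL total → factor 24065/65 = 370.23
Product of known-step factors = 8.9259 × 10^7
Overall factor = 6.00 mM / (2.90 × 10^-10 mM) = 2.069 × 10^10
x = 2.069 × 10^10 / 8.9259 × 10^7 = 232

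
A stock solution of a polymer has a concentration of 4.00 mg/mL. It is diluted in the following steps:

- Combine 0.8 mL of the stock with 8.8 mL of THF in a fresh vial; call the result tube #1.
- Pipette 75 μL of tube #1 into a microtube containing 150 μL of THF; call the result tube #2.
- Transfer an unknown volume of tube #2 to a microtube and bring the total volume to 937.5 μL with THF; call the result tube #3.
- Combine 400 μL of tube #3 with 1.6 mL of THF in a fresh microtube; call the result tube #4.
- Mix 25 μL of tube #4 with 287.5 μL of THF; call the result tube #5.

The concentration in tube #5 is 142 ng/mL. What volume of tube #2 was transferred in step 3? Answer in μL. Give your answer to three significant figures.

74.9 μL

Step 1: 0.8 mL + 8.8 mL = 9.6 mL total → factor 9.6/0.8 = 12
Step 2: 75 μL + 150 μL = 225 μL total → factor 225/75 = 3
Step 3: v brought to 937.5 μL → factor = 937.5 μL/v
Step 4: 400 μL + 1.6 mL = 2000 μL total → factor 2000/400 = 5
Step 5: 25 μL + 287.5 μL = 312.5 μL total → factor 312.5/25 = 12.5
Product of known-step factors = 2250
Overall factor = 4.00 mg/mL / (142 ng/mL) = 28169
Step-3 factor = 28169 / 2250 = 12.52
v = 937.5 μL / 12.52 = 74.9 μL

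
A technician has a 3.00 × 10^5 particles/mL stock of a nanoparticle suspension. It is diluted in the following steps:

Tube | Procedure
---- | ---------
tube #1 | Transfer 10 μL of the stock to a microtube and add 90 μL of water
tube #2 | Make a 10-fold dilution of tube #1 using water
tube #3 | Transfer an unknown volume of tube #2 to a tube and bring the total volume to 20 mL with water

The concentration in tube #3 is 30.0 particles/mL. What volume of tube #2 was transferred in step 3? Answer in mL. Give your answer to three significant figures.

Step 1: 10 μL + 90 μL = 100 μL total → factor 100/10 = 10
Step 2: 10-fold → factor 10
Step 3: v brought to 20 mL → factor = 20 mL/v
Product of known-step factors = 100
Overall factor = 3.00 × 10^5 particles/mL / (30.0 particles/mL) = 10000
Step-3 factor = 10000 / 100 = 100
v = 20 mL / 100 = 0.200 mL

0.200 mL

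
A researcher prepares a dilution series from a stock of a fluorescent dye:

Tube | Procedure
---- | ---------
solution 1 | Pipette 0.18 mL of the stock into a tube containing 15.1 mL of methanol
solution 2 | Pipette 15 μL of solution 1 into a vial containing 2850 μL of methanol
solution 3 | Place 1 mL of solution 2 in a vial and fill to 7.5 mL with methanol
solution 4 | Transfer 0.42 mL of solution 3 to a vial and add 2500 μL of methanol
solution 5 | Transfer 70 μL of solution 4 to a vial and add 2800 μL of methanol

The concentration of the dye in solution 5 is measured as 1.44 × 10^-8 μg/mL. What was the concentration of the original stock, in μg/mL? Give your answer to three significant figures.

0.499 μg/mL

Step 1: 0.18 mL + 15.1 mL = 15.28 mL total → factor 15.28/0.18 = 84.889
Step 2: 15 μL + 2850 μL = 2865 μL total → factor 2865/15 = 191
Step 3: 1 mL brought to 7.5 mL → factor 7.5/1 = 7.5
Step 4: 0.42 mL + 2500 μL = 2.92 mL total → factor 2.92/0.42 = 6.9524
Step 5: 70 μL + 2800 μL = 2870 μL total → factor 2870/70 = 41
Overall dilution factor = 84.889 × 191 × 7.5 × 6.9524 × 41 = 3.4663 × 10^7
Stock = 1.44 × 10^-8 μg/mL × 3.4663 × 10^7 = 0.499 μg/mL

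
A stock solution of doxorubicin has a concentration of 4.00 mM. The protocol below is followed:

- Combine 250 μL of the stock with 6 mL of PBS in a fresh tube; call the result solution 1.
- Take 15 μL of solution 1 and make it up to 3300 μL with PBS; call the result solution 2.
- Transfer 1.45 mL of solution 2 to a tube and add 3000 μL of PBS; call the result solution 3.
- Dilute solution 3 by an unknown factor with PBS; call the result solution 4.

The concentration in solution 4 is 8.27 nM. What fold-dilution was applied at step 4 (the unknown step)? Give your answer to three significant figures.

Step 1: 250 μL + 6 mL = 6250 μL total → factor 6250/250 = 25
Step 2: 15 μL brought to 3300 μL → factor 3300/15 = 220
Step 3: 1.45 mL + 3000 μL = 4.45 mL total → factor 4.45/1.45 = 3.069
Step 4: unknown factor x
Product of known-step factors = 16879
Overall factor = 4.00 mM / (8.27 nM) = 4.8368 × 10^5
x = 4.8368 × 10^5 / 16879 = 28.7

28.7-fold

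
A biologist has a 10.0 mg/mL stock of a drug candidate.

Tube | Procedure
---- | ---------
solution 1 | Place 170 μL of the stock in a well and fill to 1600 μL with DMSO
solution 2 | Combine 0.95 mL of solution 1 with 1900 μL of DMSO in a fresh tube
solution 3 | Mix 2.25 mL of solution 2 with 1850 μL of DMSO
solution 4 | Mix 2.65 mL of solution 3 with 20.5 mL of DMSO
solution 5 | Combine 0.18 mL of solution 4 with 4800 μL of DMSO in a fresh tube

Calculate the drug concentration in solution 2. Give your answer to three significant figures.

Step 1: 170 μL brought to 1600 μL → factor 1600/170 = 9.4118
Step 2: 0.95 mL + 1900 μL = 2.85 mL total → factor 2.85/0.95 = 3
Dilution factor through solution 2 = 9.4118 × 3 = 28.235
[solution 2] = 10.0 mg/mL / 28.235 = 0.354 mg/mL

0.354 mg/mL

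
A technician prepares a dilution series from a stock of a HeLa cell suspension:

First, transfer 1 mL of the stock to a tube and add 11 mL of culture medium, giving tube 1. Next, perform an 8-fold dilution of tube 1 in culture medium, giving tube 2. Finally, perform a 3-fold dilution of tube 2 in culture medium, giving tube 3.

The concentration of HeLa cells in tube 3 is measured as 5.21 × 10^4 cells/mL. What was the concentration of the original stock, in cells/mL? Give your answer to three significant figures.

Step 1: 1 mL + 11 mL = 12 mL total → factor 12/1 = 12
Step 2: 8-fold → factor 8
Step 3: 3-fold → factor 3
Overall dilution factor = 12 × 8 × 3 = 288
Stock = 5.21 × 10^4 cells/mL × 288 = 1.50 × 10^7 cells/mL

1.50 × 10^7 cells/mL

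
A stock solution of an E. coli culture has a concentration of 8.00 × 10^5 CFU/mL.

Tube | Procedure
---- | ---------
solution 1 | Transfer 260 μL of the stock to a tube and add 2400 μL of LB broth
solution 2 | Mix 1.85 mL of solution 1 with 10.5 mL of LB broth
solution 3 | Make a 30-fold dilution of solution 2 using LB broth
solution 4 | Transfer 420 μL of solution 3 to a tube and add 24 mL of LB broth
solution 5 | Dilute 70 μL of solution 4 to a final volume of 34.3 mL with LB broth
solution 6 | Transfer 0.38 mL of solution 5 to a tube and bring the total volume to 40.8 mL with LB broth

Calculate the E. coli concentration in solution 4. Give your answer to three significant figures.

6.72 CFU/mL

Step 1: 260 μL + 2400 μL = 2660 μL total → factor 2660/260 = 10.231
Step 2: 1.85 mL + 10.5 mL = 12.35 mL total → factor 12.35/1.85 = 6.6757
Step 3: 30-fold → factor 30
Step 4: 420 μL + 24 mL = 24420 μL total → factor 24420/420 = 58.143
Dilution factor through solution 4 = 10.231 × 6.6757 × 30 × 58.143 = 1.1913 × 10^5
[solution 4] = 8.00 × 10^5 CFU/mL / 1.1913 × 10^5 = 6.72 CFU/mL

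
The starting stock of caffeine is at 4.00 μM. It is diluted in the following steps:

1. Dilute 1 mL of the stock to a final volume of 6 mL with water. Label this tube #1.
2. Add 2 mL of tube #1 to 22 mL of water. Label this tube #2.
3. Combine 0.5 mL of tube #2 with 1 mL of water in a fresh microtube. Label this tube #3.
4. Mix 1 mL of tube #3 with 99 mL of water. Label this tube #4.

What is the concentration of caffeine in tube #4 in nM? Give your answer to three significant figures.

Step 1: 1 mL brought to 6 mL → factor 6/1 = 6
Step 2: 2 mL + 22 mL = 24 mL total → factor 24/2 = 12
Step 3: 0.5 mL + 1 mL = 1.5 mL total → factor 1.5/0.5 = 3
Step 4: 1 mL + 99 mL = 100 mL total → factor 100/1 = 100
Overall dilution factor = 6 × 12 × 3 × 100 = 21600
Final = 4.00 μM / 21600 = 0.0001852 μM = 0.185 nM

0.185 nM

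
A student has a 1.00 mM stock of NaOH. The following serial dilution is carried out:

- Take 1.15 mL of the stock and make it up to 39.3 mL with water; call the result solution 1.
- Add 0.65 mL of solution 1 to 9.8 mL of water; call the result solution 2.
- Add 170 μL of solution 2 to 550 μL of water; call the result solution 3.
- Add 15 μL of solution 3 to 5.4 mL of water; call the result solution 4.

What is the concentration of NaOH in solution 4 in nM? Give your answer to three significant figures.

Step 1: 1.15 mL brought to 39.3 mL → factor 39.3/1.15 = 34.174
Step 2: 0.65 mL + 9.8 mL = 10.45 mL total → factor 10.45/0.65 = 16.077
Step 3: 170 μL + 550 μL = 720 μL total → factor 720/170 = 4.2353
Step 4: 15 μL + 5.4 mL = 5415 μL total → factor 5415/15 = 361
Overall dilution factor = 34.174 × 16.077 × 4.2353 × 361 = 8.4002 × 10^5
Final = 1.00 mM / 8.4002 × 10^5 = 1.190 × 10^-6 mM = 1.19 nM

1.19 nM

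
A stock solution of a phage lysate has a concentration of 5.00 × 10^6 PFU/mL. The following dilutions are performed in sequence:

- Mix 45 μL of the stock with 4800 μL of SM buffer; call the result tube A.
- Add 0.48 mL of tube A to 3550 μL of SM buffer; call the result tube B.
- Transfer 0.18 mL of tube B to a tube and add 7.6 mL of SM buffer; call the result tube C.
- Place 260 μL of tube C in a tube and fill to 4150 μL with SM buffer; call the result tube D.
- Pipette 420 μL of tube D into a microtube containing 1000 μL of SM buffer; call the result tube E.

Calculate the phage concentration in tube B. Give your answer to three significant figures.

5.53 × 10^3 PFU/mL

Step 1: 45 μL + 4800 μL = 4845 μL total → factor 4845/45 = 107.67
Step 2: 0.48 mL + 3550 μL = 4.03 mL total → factor 4.03/0.48 = 8.3958
Dilution factor through tube B = 107.67 × 8.3958 = 903.95
[tube B] = 5.00 × 10^6 PFU/mL / 903.95 = 5.53 × 10^3 PFU/mL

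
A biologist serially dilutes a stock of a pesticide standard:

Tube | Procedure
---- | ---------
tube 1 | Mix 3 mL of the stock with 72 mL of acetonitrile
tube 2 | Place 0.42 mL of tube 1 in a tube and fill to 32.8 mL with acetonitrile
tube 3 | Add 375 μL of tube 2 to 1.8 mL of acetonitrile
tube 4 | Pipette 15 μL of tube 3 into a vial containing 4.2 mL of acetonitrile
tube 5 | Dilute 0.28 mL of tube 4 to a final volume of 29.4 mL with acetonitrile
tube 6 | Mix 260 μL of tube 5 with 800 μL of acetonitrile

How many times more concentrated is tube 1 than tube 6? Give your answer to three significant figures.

5.45 × 10^7

Step 1: 3 mL + 72 mL = 75 mL total → factor 75/3 = 25
Step 2: 0.42 mL brought to 32.8 mL → factor 32.8/0.42 = 78.095
Step 3: 375 μL + 1.8 mL = 2175 μL total → factor 2175/375 = 5.8
Step 4: 15 μL + 4.2 mL = 4215 μL total → factor 4215/15 = 281
Step 5: 0.28 mL brought to 29.4 mL → factor 29.4/0.28 = 105
Step 6: 260 μL + 800 μL = 1060 μL total → factor 1060/260 = 4.0769
Dilution factor to tube 1 = 25; to tube 6 = 1.3621 × 10^9
[tube 1]/[tube 6] = (factor to tube 6)/(factor to tube 1) = 1.3621 × 10^9/25 = 5.45 × 10^7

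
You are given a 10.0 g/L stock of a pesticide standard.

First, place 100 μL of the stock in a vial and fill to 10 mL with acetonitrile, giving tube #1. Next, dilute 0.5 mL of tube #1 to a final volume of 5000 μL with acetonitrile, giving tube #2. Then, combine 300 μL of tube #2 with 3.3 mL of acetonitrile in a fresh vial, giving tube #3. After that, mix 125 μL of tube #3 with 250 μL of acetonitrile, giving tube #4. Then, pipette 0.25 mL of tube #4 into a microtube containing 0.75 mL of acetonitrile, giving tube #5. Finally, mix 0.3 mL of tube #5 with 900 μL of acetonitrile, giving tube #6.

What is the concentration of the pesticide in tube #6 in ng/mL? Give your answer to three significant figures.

17.4 ng/mL

Step 1: 100 μL brought to 10 mL → factor 10000/100 = 100
Step 2: 0.5 mL brought to 5000 μL → factor 5/0.5 = 10
Step 3: 300 μL + 3.3 mL = 3600 μL total → factor 3600/300 = 12
Step 4: 125 μL + 250 μL = 375 μL total → factor 375/125 = 3
Step 5: 0.25 mL + 0.75 mL = 1 mL total → factor 1/0.25 = 4
Step 6: 0.3 mL + 900 μL = 1.2 mL total → factor 1.2/0.3 = 4
Overall dilution factor = 100 × 10 × 12 × 3 × 4 × 4 = 5.76 × 10^5
Final = 10.0 g/L / 5.76 × 10^5 = 1.736 × 10^-5 g/L = 17.4 ng/mL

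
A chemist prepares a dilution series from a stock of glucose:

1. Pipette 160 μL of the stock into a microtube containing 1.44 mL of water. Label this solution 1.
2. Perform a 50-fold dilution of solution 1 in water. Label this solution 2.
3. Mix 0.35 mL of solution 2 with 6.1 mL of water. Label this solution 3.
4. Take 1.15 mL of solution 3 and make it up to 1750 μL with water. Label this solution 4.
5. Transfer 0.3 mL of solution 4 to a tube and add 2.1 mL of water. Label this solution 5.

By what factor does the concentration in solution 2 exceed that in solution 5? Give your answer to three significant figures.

224

Step 1: 160 μL + 1.44 mL = 1600 μL total → factor 1600/160 = 10
Step 2: 50-fold → factor 50
Step 3: 0.35 mL + 6.1 mL = 6.45 mL total → factor 6.45/0.35 = 18.429
Step 4: 1.15 mL brought to 1750 μL → factor 1.75/1.15 = 1.5217
Step 5: 0.3 mL + 2.1 mL = 2.4 mL total → factor 2.4/0.3 = 8
Dilution factor to solution 2 = 500; to solution 5 = 1.1217 × 10^5
[solution 2]/[solution 5] = (factor to solution 5)/(factor to solution 2) = 1.1217 × 10^5/500 = 224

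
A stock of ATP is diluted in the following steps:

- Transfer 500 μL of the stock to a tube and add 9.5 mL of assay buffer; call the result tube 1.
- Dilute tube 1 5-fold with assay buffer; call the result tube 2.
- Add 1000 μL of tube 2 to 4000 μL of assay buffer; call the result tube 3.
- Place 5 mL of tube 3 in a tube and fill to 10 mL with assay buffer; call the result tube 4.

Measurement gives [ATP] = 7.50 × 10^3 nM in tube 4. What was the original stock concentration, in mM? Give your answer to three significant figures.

7.50 mM

Step 1: 500 μL + 9.5 mL = 10000 μL total → factor 10000/500 = 20
Step 2: 5-fold → factor 5
Step 3: 1000 μL + 4000 μL = 5000 μL total → factor 5000/1000 = 5
Step 4: 5 mL brought to 10 mL → factor 10/5 = 2
Overall dilution factor = 20 × 5 × 5 × 2 = 1000
Stock = 7.50 × 10^3 nM × 1000 = 7.500 × 10^6 nM = 7.50 mM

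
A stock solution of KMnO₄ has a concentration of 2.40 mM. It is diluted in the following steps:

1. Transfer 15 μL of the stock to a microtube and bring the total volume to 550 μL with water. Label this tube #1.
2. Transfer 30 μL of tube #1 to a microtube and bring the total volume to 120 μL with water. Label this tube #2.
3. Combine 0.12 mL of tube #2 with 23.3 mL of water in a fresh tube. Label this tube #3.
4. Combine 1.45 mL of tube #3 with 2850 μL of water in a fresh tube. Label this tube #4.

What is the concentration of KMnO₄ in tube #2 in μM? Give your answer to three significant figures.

Step 1: 15 μL brought to 550 μL → factor 550/15 = 36.667
Step 2: 30 μL brought to 120 μL → factor 120/30 = 4
Dilution factor through tube #2 = 36.667 × 4 = 146.67
[tube #2] = 2.40 mM / 146.67 = 0.01636 mM = 16.4 μM

16.4 μM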